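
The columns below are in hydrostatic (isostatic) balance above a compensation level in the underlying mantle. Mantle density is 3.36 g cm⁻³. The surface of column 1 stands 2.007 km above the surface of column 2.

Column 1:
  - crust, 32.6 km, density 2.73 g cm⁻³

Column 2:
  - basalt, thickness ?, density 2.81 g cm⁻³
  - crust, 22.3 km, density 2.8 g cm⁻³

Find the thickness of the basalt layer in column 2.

2.38 km

Take the compensation level at the base of the deeper column (depth z_c below the surface of column 1) and equate Σ ρ_i t_i down to z_c; mantle fills any gap and the z_c terms cancel.
Column 1: 32.6×2.73 + (z_c − 32.6)×3.36
Column 2: 2.007×0 + x×2.81 + 22.3×2.8 + (z_c − 2.007 − 22.3 − x)×3.36
The z_c×3.36 term appears on both sides and cancels. Collect the known terms of each column as K = Σ(ρt)_known − 3.36 × (depth of known layers): K_1 = 88.998 − 3.36×32.6 = −20.538; K_2 = 62.44 − 3.36×(2.007 + 22.3) = −19.23152.
Balance: K_1 = K_2 − x×(3.36 − 2.81), so x = (K_2 − K_1)/(3.36 − 2.81) = 1.30648/0.55 = 2.38 km.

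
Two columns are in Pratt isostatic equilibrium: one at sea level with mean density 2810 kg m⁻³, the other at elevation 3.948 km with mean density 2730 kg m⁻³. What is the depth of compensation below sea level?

135 km

ρ_ref D = ρ (D + h) → D (ρ_ref − ρ) = ρ h.
D = ρ h/(ρ_ref − ρ) = 2730 × 3.948 km/(2810 − 2730) = 135 km.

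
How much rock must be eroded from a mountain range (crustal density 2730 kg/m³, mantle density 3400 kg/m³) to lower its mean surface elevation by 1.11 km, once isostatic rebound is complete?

5.63 km

Net drop Δ = e − u = e − e ρ_c/ρ_m = e (ρ_m − ρ_c)/ρ_m.
e = Δ ρ_m/(ρ_m − ρ_c) = 1.11 km × 3400/670 = 5.63 km.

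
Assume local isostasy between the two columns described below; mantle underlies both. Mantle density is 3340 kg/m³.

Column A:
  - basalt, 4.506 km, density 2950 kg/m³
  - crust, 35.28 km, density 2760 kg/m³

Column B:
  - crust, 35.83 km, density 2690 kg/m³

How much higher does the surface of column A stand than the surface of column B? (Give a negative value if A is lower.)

−0.32 km

For any compensation level in the mantle, the mantle terms cancel and isostasy reduces to e = (Σt_A − Σt_B) − (Σ(ρt)_A − Σ(ρt)_B) / ρ_m.
Σt_A = 39.786 km; Σt_B = 35.83 km; Σ(ρt)_A = 110665.5; Σ(ρt)_B = 96382.7 (in km·kg/m³).
e = (39.786 − 35.83) − (110665.5 − 96382.7) / 3340 = −0.32 km.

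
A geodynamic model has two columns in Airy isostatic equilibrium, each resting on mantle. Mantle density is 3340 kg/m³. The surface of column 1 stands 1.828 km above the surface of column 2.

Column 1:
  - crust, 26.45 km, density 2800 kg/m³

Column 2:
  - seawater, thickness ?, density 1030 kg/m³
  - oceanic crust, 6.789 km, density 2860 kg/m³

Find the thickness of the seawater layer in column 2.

2.13 km

Take the compensation level at the base of the deeper column (depth z_c below the surface of column 1) and equate Σ ρ_i t_i down to z_c; mantle fills any gap and the z_c terms cancel.
Column 1: 26.45×2800 + (z_c − 26.45)×3340
Column 2: 1.828×0 + x×1030 + 6.789×2860 + (z_c − 1.828 − 6.789 − x)×3340
The z_c×3340 term appears on both sides and cancels. Collect the known terms of each column as K = Σ(ρt)_known − 3340 × (depth of known layers): K_1 = 74060 − 3340×26.45 = −14283; K_2 = 19416.54 − 3340×(1.828 + 6.789) = −9364.24.
Balance: K_1 = K_2 − x×(3340 − 1030), so x = (K_2 − K_1)/(3340 − 1030) = 4918.76/2310 = 2.13 km.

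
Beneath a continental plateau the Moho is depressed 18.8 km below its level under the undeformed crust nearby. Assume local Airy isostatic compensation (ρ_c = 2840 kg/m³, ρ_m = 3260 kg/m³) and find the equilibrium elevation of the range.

Isostatic balance requires: ρ_c h = (ρ_m − ρ_c) r.
h = r (ρ_m − ρ_c) / ρ_c = 18.8 km × (3260 − 2840) / 2840 = 2.78 km.

2.78 km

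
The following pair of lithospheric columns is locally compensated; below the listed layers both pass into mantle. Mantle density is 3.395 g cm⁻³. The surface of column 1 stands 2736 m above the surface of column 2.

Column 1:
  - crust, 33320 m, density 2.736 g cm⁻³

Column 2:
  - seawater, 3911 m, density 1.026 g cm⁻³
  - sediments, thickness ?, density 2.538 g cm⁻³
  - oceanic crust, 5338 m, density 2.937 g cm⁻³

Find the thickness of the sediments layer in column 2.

Take the compensation level at the base of the deeper column (depth z_c below the surface of column 1) and equate Σ ρ_i t_i down to z_c; mantle fills any gap and the z_c terms cancel.
Column 1: 33320×2.736 + (z_c − 33320)×3.395
Column 2: 2736×0 + 3911×1.026 + x×2.538 + 5338×2.937 + (z_c − 2736 − 9249 − x)×3.395
The z_c×3.395 term appears on both sides and cancels. Collect the known terms of each column as K = Σ(ρt)_known − 3.395 × (depth of known layers): K_1 = 91163.52 − 3.395×33320 = −21957.88; K_2 = 19690.392 − 3.395×(2736 + 9249) = −20998.683.
Balance: K_1 = K_2 − x×(3.395 − 2.538), so x = (K_2 − K_1)/(3.395 − 2.538) = 959.197/0.857 = 1120 m.

1120 m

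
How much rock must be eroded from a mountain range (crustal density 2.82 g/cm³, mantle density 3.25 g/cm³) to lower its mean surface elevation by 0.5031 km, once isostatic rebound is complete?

3.8 km

Net drop Δ = e − u = e − e ρ_c/ρ_m = e (ρ_m − ρ_c)/ρ_m.
e = Δ ρ_m/(ρ_m − ρ_c) = 0.5031 km × 3.25/0.43 = 3.8 km.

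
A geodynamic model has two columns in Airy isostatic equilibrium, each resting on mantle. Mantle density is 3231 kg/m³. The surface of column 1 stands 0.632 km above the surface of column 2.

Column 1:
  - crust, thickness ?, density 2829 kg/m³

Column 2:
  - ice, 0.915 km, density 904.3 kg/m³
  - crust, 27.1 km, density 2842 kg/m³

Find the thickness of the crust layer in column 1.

Take the compensation level at the base of the deeper column (depth z_c below the surface of column 1) and equate Σ ρ_i t_i down to z_c; mantle fills any gap and the z_c terms cancel.
Column 1: x×2829 + (z_c − 0 − x)×3231
Column 2: 0.632×0 + 0.915×904.3 + 27.1×2842 + (z_c − 0.632 − 28.015)×3231
The z_c×3231 term appears on both sides and cancels. Collect the known terms of each column as K = Σ(ρt)_known − 3231 × (depth of known layers): K_1 = 0 − 3231×0 = 0; K_2 = 77845.6345 − 3231×(0.632 + 28.015) = −14712.8225.
Balance: K_1 − x×(3231 − 2829) = K_2, so x = (K_1 − K_2)/(3231 − 2829) = 14712.8/402 = 36.6 km.

36.6 km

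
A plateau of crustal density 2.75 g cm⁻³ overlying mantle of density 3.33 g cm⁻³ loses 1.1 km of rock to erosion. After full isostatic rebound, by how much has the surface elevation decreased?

Rebound u = e ρ_c/ρ_m = 1.1 km × 2.75/3.33 = 0.9084 km.
Net surface drop = e − u = 1.1 km − 0.9084 km = e (ρ_m − ρ_c)/ρ_m = 0.192 km.

0.192 km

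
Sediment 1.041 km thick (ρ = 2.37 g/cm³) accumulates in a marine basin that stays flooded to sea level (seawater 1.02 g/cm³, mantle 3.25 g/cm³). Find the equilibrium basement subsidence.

Submarine loading: the sediment displaces seawater, and the subsidence is in turn flooded, so s (ρ_m − ρ_w) = t (ρ_sed − ρ_w).
s = 1.041 km × (2.37 − 1.02) / (3.25 − 1.02) = 0.63 km.

0.63 km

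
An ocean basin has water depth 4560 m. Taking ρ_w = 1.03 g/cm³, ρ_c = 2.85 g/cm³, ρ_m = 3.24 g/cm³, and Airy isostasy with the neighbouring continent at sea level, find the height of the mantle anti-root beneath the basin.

For local isostatic compensation: replacing crust with seawater at the top is compensated by replacing crust with mantle at the base: d (ρ_c − ρ_w) = a (ρ_m − ρ_c).
a = d (ρ_c − ρ_w)/(ρ_m − ρ_c) = 4560 m × 1.82/0.39 = 21300 m.

21300 m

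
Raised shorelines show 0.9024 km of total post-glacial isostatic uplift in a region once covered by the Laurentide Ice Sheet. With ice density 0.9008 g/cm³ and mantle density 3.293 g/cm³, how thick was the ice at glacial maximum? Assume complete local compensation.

3.3 km

u = t ρ_ice/ρ_m → t = u ρ_m/ρ_ice = 0.9024 km × 3.293/0.9008 = 3.3 km.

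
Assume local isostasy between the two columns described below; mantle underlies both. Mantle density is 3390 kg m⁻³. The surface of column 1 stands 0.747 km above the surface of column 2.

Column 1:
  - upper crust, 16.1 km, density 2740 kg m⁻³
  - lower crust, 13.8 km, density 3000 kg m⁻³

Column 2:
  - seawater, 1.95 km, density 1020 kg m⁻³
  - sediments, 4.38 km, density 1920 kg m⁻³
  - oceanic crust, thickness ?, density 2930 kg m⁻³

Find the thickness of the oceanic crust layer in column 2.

Take the compensation level at the base of the deeper column (depth z_c below the surface of column 1) and equate Σ ρ_i t_i down to z_c; mantle fills any gap and the z_c terms cancel.
Column 1: 16.1×2740 + 13.8×3000 + (z_c − 29.9)×3390
Column 2: 0.747×0 + 1.95×1020 + 4.38×1920 + x×2930 + (z_c − 0.747 − 6.33 − x)×3390
The z_c×3390 term appears on both sides and cancels. Collect the known terms of each column as K = Σ(ρt)_known − 3390 × (depth of known layers): K_1 = 85514 − 3390×29.9 = −15847; K_2 = 10398.6 − 3390×(0.747 + 6.33) = −13592.43.
Balance: K_1 = K_2 − x×(3390 − 2930), so x = (K_2 − K_1)/(3390 − 2930) = 2254.57/460 = 4.9 km.

4.9 km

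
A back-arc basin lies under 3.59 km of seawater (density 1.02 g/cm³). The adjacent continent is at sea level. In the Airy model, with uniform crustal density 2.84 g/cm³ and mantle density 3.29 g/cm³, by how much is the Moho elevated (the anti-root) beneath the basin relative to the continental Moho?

Balancing pressure at the compensation depth: replacing crust with seawater at the top is compensated by replacing crust with mantle at the base: d (ρ_c − ρ_w) = a (ρ_m − ρ_c).
a = d (ρ_c − ρ_w)/(ρ_m − ρ_c) = 3.59 km × 1.82/0.45 = 14.5 km.

14.5 km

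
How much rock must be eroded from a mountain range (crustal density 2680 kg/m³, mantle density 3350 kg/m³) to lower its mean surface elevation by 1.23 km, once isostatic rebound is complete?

Net drop Δ = e − u = e − e ρ_c/ρ_m = e (ρ_m − ρ_c)/ρ_m.
e = Δ ρ_m/(ρ_m − ρ_c) = 1.23 km × 3350/670 = 6.15 km.

6.15 km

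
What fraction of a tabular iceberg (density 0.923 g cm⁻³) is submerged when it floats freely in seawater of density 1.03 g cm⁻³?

Submerged fraction = ρ_obj/ρ_fluid = 0.923/1.03 = 89.6%.

89.6%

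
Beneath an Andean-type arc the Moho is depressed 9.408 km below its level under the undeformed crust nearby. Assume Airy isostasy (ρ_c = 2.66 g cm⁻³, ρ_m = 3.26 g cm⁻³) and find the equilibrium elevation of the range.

2.12 km

In Airy isostatic equilibrium: ρ_c h = (ρ_m − ρ_c) r.
h = r (ρ_m − ρ_c) / ρ_c = 9.408 km × (3.26 − 2.66) / 2.66 = 2.12 km.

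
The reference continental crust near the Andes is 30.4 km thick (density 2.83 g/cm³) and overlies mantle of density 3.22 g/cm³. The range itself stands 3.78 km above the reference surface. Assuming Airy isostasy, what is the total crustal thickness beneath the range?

Root depth r = h ρ_c / (ρ_m − ρ_c) = 3.78 km × 2.83 / 0.39 = 27.43 km.
Total thickness = T + h + r = 30.4 km + 3.78 km + 27.43 km = 61.6 km.

61.6 km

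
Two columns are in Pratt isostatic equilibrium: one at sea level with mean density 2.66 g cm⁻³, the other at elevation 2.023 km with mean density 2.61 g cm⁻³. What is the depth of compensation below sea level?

ρ_ref D = ρ (D + h) → D (ρ_ref − ρ) = ρ h.
D = ρ h/(ρ_ref − ρ) = 2.61 × 2.023 km/(2.66 − 2.61) = 106 km.

106 km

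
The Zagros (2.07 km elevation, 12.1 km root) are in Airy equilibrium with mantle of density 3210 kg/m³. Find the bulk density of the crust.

ρ_c h = (ρ_m − ρ_c) r → ρ_c (h + r) = ρ_m r → ρ_c = ρ_m r / (h + r).
ρ_c = 3210 × 12.1 km / (2.07 km + 12.1 km) = 2740 kg/m³.

2740 kg/m³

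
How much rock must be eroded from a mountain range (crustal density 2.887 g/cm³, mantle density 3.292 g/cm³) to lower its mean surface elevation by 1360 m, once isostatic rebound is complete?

Net drop Δ = e − u = e − e ρ_c/ρ_m = e (ρ_m − ρ_c)/ρ_m.
e = Δ ρ_m/(ρ_m − ρ_c) = 1360 m × 3.292/0.405 = 11100 m.

11100 m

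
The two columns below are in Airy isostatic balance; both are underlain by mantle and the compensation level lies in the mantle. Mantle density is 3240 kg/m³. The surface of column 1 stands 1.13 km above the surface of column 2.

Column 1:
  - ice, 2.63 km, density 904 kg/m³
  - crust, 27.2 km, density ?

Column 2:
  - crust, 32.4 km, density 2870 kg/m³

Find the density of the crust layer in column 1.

2890 kg/m³

Take the compensation level at the base of the deeper column (depth z_c below the surface of column 1) and equate Σ ρ_i t_i down to z_c; mantle fills any gap and the z_c terms cancel.
Column 1: 2.63×904 + 27.2×ρ + (z_c − 29.83)×3240
Column 2: 1.13×0 + 32.4×2870 + (z_c − 1.13 − 32.4)×3240
The z_c×3240 term appears on both sides and cancels. Collect the known terms of each column as K = Σ(ρt)_known − 3240 × (depth of known layers): K_1 = 2377.52 − 3240×29.83 = −94271.68; K_2 = 92988 − 3240×(1.13 + 32.4) = −15649.2.
Balance: K_1 + 27.2×ρ = K_2, so ρ = (K_2 − K_1)/27.2 = 78622.5/27.2 = 2890 kg/m³.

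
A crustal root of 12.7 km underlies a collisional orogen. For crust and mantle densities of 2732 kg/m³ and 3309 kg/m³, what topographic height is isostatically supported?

2.68 km

Balancing pressure at the compensation depth: ρ_c h = (ρ_m − ρ_c) r.
h = r (ρ_m − ρ_c) / ρ_c = 12.7 km × (3309 − 2732) / 2732 = 2.68 km.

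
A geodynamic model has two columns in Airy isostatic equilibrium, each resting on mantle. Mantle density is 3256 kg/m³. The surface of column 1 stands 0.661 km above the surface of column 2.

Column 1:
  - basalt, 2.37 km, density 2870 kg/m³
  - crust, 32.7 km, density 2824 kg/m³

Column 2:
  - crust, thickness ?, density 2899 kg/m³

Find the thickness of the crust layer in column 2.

Take the compensation level at the base of the deeper column (depth z_c below the surface of column 1) and equate Σ ρ_i t_i down to z_c; mantle fills any gap and the z_c terms cancel.
Column 1: 2.37×2870 + 32.7×2824 + (z_c − 35.07)×3256
Column 2: 0.661×0 + x×2899 + (z_c − 0.661 − 0 − x)×3256
The z_c×3256 term appears on both sides and cancels. Collect the known terms of each column as K = Σ(ρt)_known − 3256 × (depth of known layers): K_1 = 99146.7 − 3256×35.07 = −15041.22; K_2 = 0 − 3256×(0.661 + 0) = −2152.216.
Balance: K_1 = K_2 − x×(3256 − 2899), so x = (K_2 − K_1)/(3256 − 2899) = 12889/357 = 36.1 km.

36.1 km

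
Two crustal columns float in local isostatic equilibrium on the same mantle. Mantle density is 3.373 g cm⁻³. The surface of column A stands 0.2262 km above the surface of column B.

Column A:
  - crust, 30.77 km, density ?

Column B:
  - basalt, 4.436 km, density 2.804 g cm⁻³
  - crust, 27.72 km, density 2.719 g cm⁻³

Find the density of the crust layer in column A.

Take the compensation level at the base of the deeper column (depth z_c below the surface of column A) and equate Σ ρ_i t_i down to z_c; mantle fills any gap and the z_c terms cancel.
Column A: 30.77×ρ + (z_c − 30.77)×3.373
Column B: 0.2262×0 + 4.436×2.804 + 27.72×2.719 + (z_c − 0.2262 − 32.156)×3.373
The z_c×3.373 term appears on both sides and cancels. Collect the known terms of each column as K = Σ(ρt)_known − 3.373 × (depth of known layers): K_A = 0 − 3.373×30.77 = −103.78721; K_B = 87.809224 − 3.373×(0.2262 + 32.156) = −21.4159366.
Balance: K_A + 30.77×ρ = K_B, so ρ = (K_B − K_A)/30.77 = 82.3713/30.77 = 2.68 g cm⁻³.

2.68 g cm⁻³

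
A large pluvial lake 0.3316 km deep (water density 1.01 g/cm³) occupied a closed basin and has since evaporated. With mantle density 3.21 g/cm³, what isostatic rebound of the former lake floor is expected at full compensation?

u = d ρ_w/ρ_m = 0.3316 km × 1.01/3.21 = 0.104 km.

0.104 km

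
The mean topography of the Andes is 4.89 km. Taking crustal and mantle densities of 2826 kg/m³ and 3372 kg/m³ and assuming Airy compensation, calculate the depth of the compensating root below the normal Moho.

For local isostatic compensation: the weight of the topography is balanced by the buoyancy of the root, ρ_c h = (ρ_m − ρ_c) r.
r = h · ρ_c / (ρ_m − ρ_c) = 4.89 km × 2826 / (3372 − 2826) = 25.3 km.

25.3 km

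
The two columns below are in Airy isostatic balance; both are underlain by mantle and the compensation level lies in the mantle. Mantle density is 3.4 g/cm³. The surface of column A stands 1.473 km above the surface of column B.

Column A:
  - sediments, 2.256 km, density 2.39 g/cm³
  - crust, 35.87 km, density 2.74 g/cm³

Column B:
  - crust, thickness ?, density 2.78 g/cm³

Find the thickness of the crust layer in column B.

33.8 km

Take the compensation level at the base of the deeper column (depth z_c below the surface of column A) and equate Σ ρ_i t_i down to z_c; mantle fills any gap and the z_c terms cancel.
Column A: 2.256×2.39 + 35.87×2.74 + (z_c − 38.126)×3.4
Column B: 1.473×0 + x×2.78 + (z_c − 1.473 − 0 − x)×3.4
The z_c×3.4 term appears on both sides and cancels. Collect the known terms of each column as K = Σ(ρt)_known − 3.4 × (depth of known layers): K_A = 103.67564 − 3.4×38.126 = −25.95276; K_B = 0 − 3.4×(1.473 + 0) = −5.0082.
Balance: K_A = K_B − x×(3.4 − 2.78), so x = (K_B − K_A)/(3.4 − 2.78) = 20.9446/0.62 = 33.8 km.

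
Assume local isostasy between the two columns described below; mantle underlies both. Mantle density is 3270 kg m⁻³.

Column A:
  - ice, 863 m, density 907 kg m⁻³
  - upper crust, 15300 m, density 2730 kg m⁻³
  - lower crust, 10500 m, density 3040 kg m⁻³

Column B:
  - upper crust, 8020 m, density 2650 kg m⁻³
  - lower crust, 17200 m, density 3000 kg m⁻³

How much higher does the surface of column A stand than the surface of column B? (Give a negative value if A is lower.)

948 m

For any compensation level in the mantle, the mantle terms cancel and isostasy reduces to e = (Σt_A − Σt_B) − (Σ(ρt)_A − Σ(ρt)_B) / ρ_m.
Σt_A = 26663 m; Σt_B = 25220 m; Σ(ρt)_A = 74471741; Σ(ρt)_B = 72853000 (in m·kg m⁻³).
e = (26663 − 25220) − (74471741 − 72853000) / 3270 = 948 m.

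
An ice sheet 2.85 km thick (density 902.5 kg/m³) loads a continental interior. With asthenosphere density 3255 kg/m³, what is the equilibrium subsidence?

Equating mass per unit area of the two columns: the ice load ρ_ice t is balanced by mantle displaced below, ρ_m s.
s = t ρ_ice / ρ_m = 2.85 km × 902.5/3255 = 0.79 km.

0.79 km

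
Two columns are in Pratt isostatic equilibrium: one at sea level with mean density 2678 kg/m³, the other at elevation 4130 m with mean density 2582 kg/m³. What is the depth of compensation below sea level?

ρ_ref D = ρ (D + h) → D (ρ_ref − ρ) = ρ h.
D = ρ h/(ρ_ref − ρ) = 2582 × 4130 m/(2678 − 2582) = 111000 m.

111000 m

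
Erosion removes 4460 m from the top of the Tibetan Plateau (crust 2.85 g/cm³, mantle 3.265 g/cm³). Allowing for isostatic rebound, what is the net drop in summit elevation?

567 m

Rebound u = e ρ_c/ρ_m = 4460 m × 2.85/3.265 = 3893 m.
Net surface drop = e − u = 4460 m − 3893 m = e (ρ_m − ρ_c)/ρ_m = 567 m.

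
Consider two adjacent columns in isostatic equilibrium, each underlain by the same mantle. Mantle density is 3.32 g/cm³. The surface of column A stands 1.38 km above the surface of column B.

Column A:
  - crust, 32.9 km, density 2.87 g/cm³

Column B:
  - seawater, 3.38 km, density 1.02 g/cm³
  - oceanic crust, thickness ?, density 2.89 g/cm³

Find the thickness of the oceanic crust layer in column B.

5.7 km

Take the compensation level at the base of the deeper column (depth z_c below the surface of column A) and equate Σ ρ_i t_i down to z_c; mantle fills any gap and the z_c terms cancel.
Column A: 32.9×2.87 + (z_c − 32.9)×3.32
Column B: 1.38×0 + 3.38×1.02 + x×2.89 + (z_c − 1.38 − 3.38 − x)×3.32
The z_c×3.32 term appears on both sides and cancels. Collect the known terms of each column as K = Σ(ρt)_known − 3.32 × (depth of known layers): K_A = 94.423 − 3.32×32.9 = −14.805; K_B = 3.4476 − 3.32×(1.38 + 3.38) = −12.3556.
Balance: K_A = K_B − x×(3.32 − 2.89), so x = (K_B − K_A)/(3.32 − 2.89) = 2.4494/0.43 = 5.7 km.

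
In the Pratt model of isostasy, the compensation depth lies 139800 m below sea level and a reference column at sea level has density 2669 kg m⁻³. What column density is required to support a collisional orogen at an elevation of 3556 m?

2600 kg m⁻³

Pratt balance: ρ_ref D = ρ (D + h).
ρ = ρ_ref D/(D + h) = 2669 × 139800 m/(139800 m + 3556 m) = 2600 kg m⁻³.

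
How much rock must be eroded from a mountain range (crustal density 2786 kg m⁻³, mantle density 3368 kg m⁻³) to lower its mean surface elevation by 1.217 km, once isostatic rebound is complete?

7.04 km

Net drop Δ = e − u = e − e ρ_c/ρ_m = e (ρ_m − ρ_c)/ρ_m.
e = Δ ρ_m/(ρ_m − ρ_c) = 1.217 km × 3368/582 = 7.04 km.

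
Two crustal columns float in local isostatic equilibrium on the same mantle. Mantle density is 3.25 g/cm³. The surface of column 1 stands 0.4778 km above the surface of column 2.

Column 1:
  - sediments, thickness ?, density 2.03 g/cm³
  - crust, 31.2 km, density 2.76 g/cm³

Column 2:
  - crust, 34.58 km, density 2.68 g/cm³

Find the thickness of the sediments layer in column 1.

Take the compensation level at the base of the deeper column (depth z_c below the surface of column 1) and equate Σ ρ_i t_i down to z_c; mantle fills any gap and the z_c terms cancel.
Column 1: x×2.03 + 31.2×2.76 + (z_c − 31.2 − x)×3.25
Column 2: 0.4778×0 + 34.58×2.68 + (z_c − 0.4778 − 34.58)×3.25
The z_c×3.25 term appears on both sides and cancels. Collect the known terms of each column as K = Σ(ρt)_known − 3.25 × (depth of known layers): K_1 = 86.112 − 3.25×31.2 = −15.288; K_2 = 92.6744 − 3.25×(0.4778 + 34.58) = −21.26345.
Balance: K_1 − x×(3.25 − 2.03) = K_2, so x = (K_1 − K_2)/(3.25 − 2.03) = 5.97545/1.22 = 4.9 km.

4.9 km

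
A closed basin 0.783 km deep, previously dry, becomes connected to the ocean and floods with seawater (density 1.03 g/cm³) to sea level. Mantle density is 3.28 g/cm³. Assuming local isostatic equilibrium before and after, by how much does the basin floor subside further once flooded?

0.358 km

After flooding the water column is d + s deep. Its weight must equal the weight of mantle displaced by the extra subsidence s: (d + s) ρ_w = s ρ_m.
s = d ρ_w / (ρ_m − ρ_w) = 0.783 km × 1.03/(3.28 − 1.03) = 0.358 km.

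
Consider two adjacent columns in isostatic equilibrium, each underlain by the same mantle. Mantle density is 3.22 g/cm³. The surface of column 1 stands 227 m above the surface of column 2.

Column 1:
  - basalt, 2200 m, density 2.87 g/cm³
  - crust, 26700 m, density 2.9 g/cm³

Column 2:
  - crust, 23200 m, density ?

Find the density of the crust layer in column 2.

2.85 g/cm³

Take the compensation level at the base of the deeper column (depth z_c below the surface of column 1) and equate Σ ρ_i t_i down to z_c; mantle fills any gap and the z_c terms cancel.
Column 1: 2200×2.87 + 26700×2.9 + (z_c − 28900)×3.22
Column 2: 227×0 + 23200×ρ + (z_c − 227 − 23200)×3.22
The z_c×3.22 term appears on both sides and cancels. Collect the known terms of each column as K = Σ(ρt)_known − 3.22 × (depth of known layers): K_1 = 83744 − 3.22×28900 = −9314; K_2 = 0 − 3.22×(227 + 23200) = −75434.94.
Balance: K_1 = K_2 + 23200×ρ, so ρ = (K_1 − K_2)/23200 = 66120.9/23200 = 2.85 g/cm³.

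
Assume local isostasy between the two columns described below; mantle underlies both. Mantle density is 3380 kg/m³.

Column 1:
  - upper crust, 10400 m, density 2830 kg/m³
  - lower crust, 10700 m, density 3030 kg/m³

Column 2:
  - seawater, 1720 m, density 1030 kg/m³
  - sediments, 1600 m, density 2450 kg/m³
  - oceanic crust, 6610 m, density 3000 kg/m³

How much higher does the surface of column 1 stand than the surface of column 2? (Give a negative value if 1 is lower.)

421 m

For any compensation level in the mantle, the mantle terms cancel and isostasy reduces to e = (Σt_1 − Σt_2) − (Σ(ρt)_1 − Σ(ρt)_2) / ρ_m.
Σt_1 = 21100 m; Σt_2 = 9930 m; Σ(ρt)_1 = 61853000; Σ(ρt)_2 = 25521600 (in m·kg/m³).
e = (21100 − 9930) − (61853000 − 25521600) / 3380 = 421 m.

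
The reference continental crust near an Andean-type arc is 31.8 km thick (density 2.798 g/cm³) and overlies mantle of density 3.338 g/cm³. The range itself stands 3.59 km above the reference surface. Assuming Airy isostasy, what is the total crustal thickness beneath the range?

Root depth r = h ρ_c / (ρ_m − ρ_c) = 3.59 km × 2.798 / 0.54 = 18.6 km.
Total thickness = T + h + r = 31.8 km + 3.59 km + 18.6 km = 54 km.

54 km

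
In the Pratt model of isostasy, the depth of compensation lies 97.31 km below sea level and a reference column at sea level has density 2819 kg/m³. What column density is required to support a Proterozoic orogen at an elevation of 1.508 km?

Pratt balance: ρ_ref D = ρ (D + h).
ρ = ρ_ref D/(D + h) = 2819 × 97.31 km/(97.31 km + 1.508 km) = 2780 kg/m³.

2780 kg/m³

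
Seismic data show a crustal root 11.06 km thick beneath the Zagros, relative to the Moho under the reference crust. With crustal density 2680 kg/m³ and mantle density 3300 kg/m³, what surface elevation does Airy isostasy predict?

By Archimedes' principle applied to the lithosphere: ρ_c h = (ρ_m − ρ_c) r.
h = r (ρ_m − ρ_c) / ρ_c = 11.06 km × (3300 − 2680) / 2680 = 2.56 km.

2.56 km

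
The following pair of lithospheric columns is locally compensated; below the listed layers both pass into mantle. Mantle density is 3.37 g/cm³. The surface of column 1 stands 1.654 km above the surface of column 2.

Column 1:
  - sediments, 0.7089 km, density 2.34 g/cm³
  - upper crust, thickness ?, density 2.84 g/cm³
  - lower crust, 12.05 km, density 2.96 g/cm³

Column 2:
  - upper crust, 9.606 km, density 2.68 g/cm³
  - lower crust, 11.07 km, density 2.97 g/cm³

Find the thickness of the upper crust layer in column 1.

20.7 km

Take the compensation level at the base of the deeper column (depth z_c below the surface of column 1) and equate Σ ρ_i t_i down to z_c; mantle fills any gap and the z_c terms cancel.
Column 1: 0.7089×2.34 + x×2.84 + 12.05×2.96 + (z_c − 12.7589 − x)×3.37
Column 2: 1.654×0 + 9.606×2.68 + 11.07×2.97 + (z_c − 1.654 − 20.676)×3.37
The z_c×3.37 term appears on both sides and cancels. Collect the known terms of each column as K = Σ(ρt)_known − 3.37 × (depth of known layers): K_1 = 37.326826 − 3.37×12.7589 = −5.670667; K_2 = 58.62198 − 3.37×(1.654 + 20.676) = −16.63012.
Balance: K_1 − x×(3.37 − 2.84) = K_2, so x = (K_1 − K_2)/(3.37 − 2.84) = 10.9595/0.53 = 20.7 km.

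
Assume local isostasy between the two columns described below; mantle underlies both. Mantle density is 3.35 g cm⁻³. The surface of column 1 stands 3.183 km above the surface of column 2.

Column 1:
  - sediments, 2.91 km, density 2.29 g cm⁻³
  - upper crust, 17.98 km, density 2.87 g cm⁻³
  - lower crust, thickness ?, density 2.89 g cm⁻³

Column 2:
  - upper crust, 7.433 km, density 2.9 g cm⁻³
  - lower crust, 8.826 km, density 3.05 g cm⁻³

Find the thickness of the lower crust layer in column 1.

10.7 km

Take the compensation level at the base of the deeper column (depth z_c below the surface of column 1) and equate Σ ρ_i t_i down to z_c; mantle fills any gap and the z_c terms cancel.
Column 1: 2.91×2.29 + 17.98×2.87 + x×2.89 + (z_c − 20.89 − x)×3.35
Column 2: 3.183×0 + 7.433×2.9 + 8.826×3.05 + (z_c − 3.183 − 16.259)×3.35
The z_c×3.35 term appears on both sides and cancels. Collect the known terms of each column as K = Σ(ρt)_known − 3.35 × (depth of known layers): K_1 = 58.2665 − 3.35×20.89 = −11.715; K_2 = 48.475 − 3.35×(3.183 + 16.259) = −16.6557.
Balance: K_1 − x×(3.35 − 2.89) = K_2, so x = (K_1 − K_2)/(3.35 − 2.89) = 4.9407/0.46 = 10.7 km.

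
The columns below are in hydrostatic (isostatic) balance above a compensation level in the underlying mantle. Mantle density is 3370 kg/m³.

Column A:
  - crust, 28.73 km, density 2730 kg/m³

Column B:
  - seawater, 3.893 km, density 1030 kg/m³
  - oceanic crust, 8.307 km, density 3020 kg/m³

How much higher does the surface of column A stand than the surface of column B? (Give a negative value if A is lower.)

For any compensation level in the mantle, the mantle terms cancel and isostasy reduces to e = (Σt_A − Σt_B) − (Σ(ρt)_A − Σ(ρt)_B) / ρ_m.
Σt_A = 28.73 km; Σt_B = 12.2 km; Σ(ρt)_A = 78432.9; Σ(ρt)_B = 29096.93 (in km·kg/m³).
e = (28.73 − 12.2) − (78432.9 − 29096.93) / 3370 = 1.89 km.

1.89 km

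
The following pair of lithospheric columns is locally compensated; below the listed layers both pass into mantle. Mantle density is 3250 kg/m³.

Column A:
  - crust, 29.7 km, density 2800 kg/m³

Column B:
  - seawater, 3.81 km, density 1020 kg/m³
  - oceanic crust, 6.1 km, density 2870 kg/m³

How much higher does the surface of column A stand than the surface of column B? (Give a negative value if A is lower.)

0.785 km

For any compensation level in the mantle, the mantle terms cancel and isostasy reduces to e = (Σt_A − Σt_B) − (Σ(ρt)_A − Σ(ρt)_B) / ρ_m.
Σt_A = 29.7 km; Σt_B = 9.91 km; Σ(ρt)_A = 83160; Σ(ρt)_B = 21393.2 (in km·kg/m³).
e = (29.7 − 9.91) − (83160 − 21393.2) / 3250 = 0.785 km.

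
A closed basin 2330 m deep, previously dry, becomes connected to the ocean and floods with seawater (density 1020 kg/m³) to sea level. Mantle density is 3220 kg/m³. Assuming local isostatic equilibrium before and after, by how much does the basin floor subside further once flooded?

1080 m

After flooding the water column is d + s deep. Its weight must equal the weight of mantle displaced by the extra subsidence s: (d + s) ρ_w = s ρ_m.
s = d ρ_w / (ρ_m − ρ_w) = 2330 m × 1020/(3220 − 1020) = 1080 m.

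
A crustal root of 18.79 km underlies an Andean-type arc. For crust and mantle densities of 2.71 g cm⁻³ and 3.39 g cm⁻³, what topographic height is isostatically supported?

4.71 km

By Archimedes' principle applied to the lithosphere: ρ_c h = (ρ_m − ρ_c) r.
h = r (ρ_m − ρ_c) / ρ_c = 18.79 km × (3.39 − 2.71) / 2.71 = 4.71 km.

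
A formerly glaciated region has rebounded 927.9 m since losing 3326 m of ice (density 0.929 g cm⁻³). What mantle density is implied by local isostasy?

ρ_m = ρ_ice t / u = 0.929 × 3326 m/927.9 m = 3.33 g cm⁻³.

3.33 g cm⁻³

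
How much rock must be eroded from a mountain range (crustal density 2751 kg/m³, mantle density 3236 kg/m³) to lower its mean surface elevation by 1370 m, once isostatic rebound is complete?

9140 m

Net drop Δ = e − u = e − e ρ_c/ρ_m = e (ρ_m − ρ_c)/ρ_m.
e = Δ ρ_m/(ρ_m − ρ_c) = 1370 m × 3236/485 = 9140 m.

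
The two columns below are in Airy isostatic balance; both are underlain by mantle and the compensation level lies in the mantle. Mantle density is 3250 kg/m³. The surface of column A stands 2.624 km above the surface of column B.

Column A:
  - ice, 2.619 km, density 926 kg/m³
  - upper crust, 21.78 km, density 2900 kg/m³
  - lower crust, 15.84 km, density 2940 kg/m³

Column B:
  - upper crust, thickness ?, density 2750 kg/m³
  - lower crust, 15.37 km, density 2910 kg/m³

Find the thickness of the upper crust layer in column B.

Take the compensation level at the base of the deeper column (depth z_c below the surface of column A) and equate Σ ρ_i t_i down to z_c; mantle fills any gap and the z_c terms cancel.
Column A: 2.619×926 + 21.78×2900 + 15.84×2940 + (z_c − 40.239)×3250
Column B: 2.624×0 + x×2750 + 15.37×2910 + (z_c − 2.624 − 15.37 − x)×3250
The z_c×3250 term appears on both sides and cancels. Collect the known terms of each column as K = Σ(ρt)_known − 3250 × (depth of known layers): K_A = 112156.794 − 3250×40.239 = −18619.956; K_B = 44726.7 − 3250×(2.624 + 15.37) = −13753.8.
Balance: K_A = K_B − x×(3250 − 2750), so x = (K_B − K_A)/(3250 − 2750) = 4866.16/500 = 9.73 km.

9.73 km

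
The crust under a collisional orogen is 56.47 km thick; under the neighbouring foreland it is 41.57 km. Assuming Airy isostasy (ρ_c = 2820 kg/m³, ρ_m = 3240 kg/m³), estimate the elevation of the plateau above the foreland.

Excess crust Δ = 56.47 km − 41.57 km = 14.9 km, split between elevation h and root r with h + r = Δ.
Airy balance ρ_c h = (ρ_m − ρ_c) r gives r = h ρ_c/(ρ_m − ρ_c), so h (1 + ρ_c/(ρ_m − ρ_c)) = Δ, i.e. h = Δ (ρ_m − ρ_c)/ρ_m.
h = 14.9 km × 420/3240 = 1.93 km.

1.93 km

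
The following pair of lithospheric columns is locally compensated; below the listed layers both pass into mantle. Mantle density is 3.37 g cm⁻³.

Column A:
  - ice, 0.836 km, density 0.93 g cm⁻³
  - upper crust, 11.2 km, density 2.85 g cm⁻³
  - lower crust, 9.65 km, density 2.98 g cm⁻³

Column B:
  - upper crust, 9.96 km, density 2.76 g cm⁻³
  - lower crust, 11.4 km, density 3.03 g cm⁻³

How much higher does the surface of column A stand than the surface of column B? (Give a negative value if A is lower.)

0.497 km

For any compensation level in the mantle, the mantle terms cancel and isostasy reduces to e = (Σt_A − Σt_B) − (Σ(ρt)_A − Σ(ρt)_B) / ρ_m.
Σt_A = 21.686 km; Σt_B = 21.36 km; Σ(ρt)_A = 61.45448; Σ(ρt)_B = 62.0316 (in km·g cm⁻³).
e = (21.686 − 21.36) − (61.45448 − 62.0316) / 3.37 = 0.497 km.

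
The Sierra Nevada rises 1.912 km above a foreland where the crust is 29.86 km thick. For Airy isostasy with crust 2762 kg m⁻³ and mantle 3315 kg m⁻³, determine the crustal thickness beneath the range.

Root depth r = h ρ_c / (ρ_m − ρ_c) = 1.912 km × 2762 / 553 = 9.55 km.
Total thickness = T + h + r = 29.86 km + 1.912 km + 9.55 km = 41.3 km.

41.3 km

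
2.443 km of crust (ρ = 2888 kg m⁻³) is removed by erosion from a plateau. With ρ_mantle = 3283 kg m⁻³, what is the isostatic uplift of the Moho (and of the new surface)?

2.15 km

Unloading: uplift u = e ρ_c/ρ_m = 2.443 km × 2888/3283 = 2.15 km.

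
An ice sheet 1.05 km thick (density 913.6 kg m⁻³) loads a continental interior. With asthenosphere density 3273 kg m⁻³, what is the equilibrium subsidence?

For local isostatic compensation: the ice load ρ_ice t is balanced by mantle displaced below, ρ_m s.
s = t ρ_ice / ρ_m = 1.05 km × 913.6/3273 = 0.293 km.

0.293 km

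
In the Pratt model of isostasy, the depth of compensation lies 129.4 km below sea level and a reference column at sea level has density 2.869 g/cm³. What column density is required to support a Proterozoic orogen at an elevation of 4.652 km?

2.77 g/cm³

Pratt balance: ρ_ref D = ρ (D + h).
ρ = ρ_ref D/(D + h) = 2.869 × 129.4 km/(129.4 km + 4.652 km) = 2.77 g/cm³.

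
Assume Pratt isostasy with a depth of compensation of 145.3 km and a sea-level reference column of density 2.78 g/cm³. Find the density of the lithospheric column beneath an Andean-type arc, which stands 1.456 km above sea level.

2.75 g/cm³

Pratt balance: ρ_ref D = ρ (D + h).
ρ = ρ_ref D/(D + h) = 2.78 × 145.3 km/(145.3 km + 1.456 km) = 2.75 g/cm³.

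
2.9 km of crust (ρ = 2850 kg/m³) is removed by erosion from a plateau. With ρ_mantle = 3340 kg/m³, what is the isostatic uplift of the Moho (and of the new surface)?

2.47 km

Unloading: uplift u = e ρ_c/ρ_m = 2.9 km × 2850/3340 = 2.47 km.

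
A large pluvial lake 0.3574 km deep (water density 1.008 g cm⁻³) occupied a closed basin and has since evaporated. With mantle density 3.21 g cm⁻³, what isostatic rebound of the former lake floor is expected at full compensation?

0.112 km

u = d ρ_w/ρ_m = 0.3574 km × 1.008/3.21 = 0.112 km.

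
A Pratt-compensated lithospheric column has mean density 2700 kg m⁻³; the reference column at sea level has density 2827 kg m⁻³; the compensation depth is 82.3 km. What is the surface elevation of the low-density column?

ρ_ref D = ρ (D + h) → h = D (ρ_ref − ρ)/ρ.
h = 82.3 km × (2827 − 2700)/2700 = 3.87 km.

3.87 km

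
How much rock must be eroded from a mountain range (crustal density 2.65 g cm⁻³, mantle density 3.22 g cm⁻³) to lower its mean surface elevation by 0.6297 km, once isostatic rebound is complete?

3.56 km

Net drop Δ = e − u = e − e ρ_c/ρ_m = e (ρ_m − ρ_c)/ρ_m.
e = Δ ρ_m/(ρ_m − ρ_c) = 0.6297 km × 3.22/0.57 = 3.56 km.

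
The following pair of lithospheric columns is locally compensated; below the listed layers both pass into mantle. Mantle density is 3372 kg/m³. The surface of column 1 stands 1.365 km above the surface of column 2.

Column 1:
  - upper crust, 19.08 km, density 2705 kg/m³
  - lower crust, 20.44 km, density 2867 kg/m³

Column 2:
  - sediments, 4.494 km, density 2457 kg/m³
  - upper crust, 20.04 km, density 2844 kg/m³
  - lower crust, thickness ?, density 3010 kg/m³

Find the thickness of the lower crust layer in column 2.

Take the compensation level at the base of the deeper column (depth z_c below the surface of column 1) and equate Σ ρ_i t_i down to z_c; mantle fills any gap and the z_c terms cancel.
Column 1: 19.08×2705 + 20.44×2867 + (z_c − 39.52)×3372
Column 2: 1.365×0 + 4.494×2457 + 20.04×2844 + x×3010 + (z_c − 1.365 − 24.534 − x)×3372
The z_c×3372 term appears on both sides and cancels. Collect the known terms of each column as K = Σ(ρt)_known − 3372 × (depth of known layers): K_1 = 110212.88 − 3372×39.52 = −23048.56; K_2 = 68035.518 − 3372×(1.365 + 24.534) = −19295.91.
Balance: K_1 = K_2 − x×(3372 − 3010), so x = (K_2 − K_1)/(3372 − 3010) = 3752.65/362 = 10.4 km.

10.4 km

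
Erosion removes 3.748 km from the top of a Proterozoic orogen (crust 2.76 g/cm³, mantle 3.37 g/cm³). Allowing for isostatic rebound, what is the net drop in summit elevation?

Rebound u = e ρ_c/ρ_m = 3.748 km × 2.76/3.37 = 3.07 km.
Net surface drop = e − u = 3.748 km − 3.07 km = e (ρ_m − ρ_c)/ρ_m = 0.678 km.

0.678 km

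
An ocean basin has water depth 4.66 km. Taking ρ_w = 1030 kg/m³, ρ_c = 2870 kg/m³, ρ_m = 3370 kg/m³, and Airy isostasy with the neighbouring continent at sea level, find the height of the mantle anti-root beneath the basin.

17.1 km

Balancing pressure at the compensation depth: replacing crust with seawater at the top is compensated by replacing crust with mantle at the base: d (ρ_c − ρ_w) = a (ρ_m − ρ_c).
a = d (ρ_c − ρ_w)/(ρ_m − ρ_c) = 4.66 km × 1840/500 = 17.1 km.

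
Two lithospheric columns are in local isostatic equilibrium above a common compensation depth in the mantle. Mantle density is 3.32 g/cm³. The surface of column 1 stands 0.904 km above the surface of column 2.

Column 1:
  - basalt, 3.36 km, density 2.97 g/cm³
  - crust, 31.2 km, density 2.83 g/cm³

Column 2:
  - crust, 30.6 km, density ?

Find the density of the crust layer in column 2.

Take the compensation level at the base of the deeper column (depth z_c below the surface of column 1) and equate Σ ρ_i t_i down to z_c; mantle fills any gap and the z_c terms cancel.
Column 1: 3.36×2.97 + 31.2×2.83 + (z_c − 34.56)×3.32
Column 2: 0.904×0 + 30.6×ρ + (z_c − 0.904 − 30.6)×3.32
The z_c×3.32 term appears on both sides and cancels. Collect the known terms of each column as K = Σ(ρt)_known − 3.32 × (depth of known layers): K_1 = 98.2752 − 3.32×34.56 = −16.464; K_2 = 0 − 3.32×(0.904 + 30.6) = −104.59328.
Balance: K_1 = K_2 + 30.6×ρ, so ρ = (K_1 − K_2)/30.6 = 88.1293/30.6 = 2.88 g/cm³.

2.88 g/cm³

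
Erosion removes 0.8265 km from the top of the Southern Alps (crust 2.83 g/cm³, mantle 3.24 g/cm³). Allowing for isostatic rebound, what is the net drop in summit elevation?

0.105 km

Rebound u = e ρ_c/ρ_m = 0.8265 km × 2.83/3.24 = 0.7219 km.
Net surface drop = e − u = 0.8265 km − 0.7219 km = e (ρ_m − ρ_c)/ρ_m = 0.105 km.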